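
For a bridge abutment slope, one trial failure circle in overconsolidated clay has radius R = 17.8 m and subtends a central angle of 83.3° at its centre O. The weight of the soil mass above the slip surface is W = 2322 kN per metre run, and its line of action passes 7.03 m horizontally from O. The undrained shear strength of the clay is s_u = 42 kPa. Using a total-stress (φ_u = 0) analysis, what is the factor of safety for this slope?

Taking moments about the centre O, the resisting moment is provided by the undrained shear strength acting along the arc:
Arc length L_a = R·θ = 17.8·(83.3°·π/180) = 17.8·1.4539 = 25.88 m
M_R = s_u·L_a·R = 42·25.88·17.8 = 19346.9 kN·m/m
M_D = W·d = 2322·7.03 = 16323.7 kN·m/m
FS = M_R / M_D = 19346.9 / 16323.7 = 1.185

FS = 1.19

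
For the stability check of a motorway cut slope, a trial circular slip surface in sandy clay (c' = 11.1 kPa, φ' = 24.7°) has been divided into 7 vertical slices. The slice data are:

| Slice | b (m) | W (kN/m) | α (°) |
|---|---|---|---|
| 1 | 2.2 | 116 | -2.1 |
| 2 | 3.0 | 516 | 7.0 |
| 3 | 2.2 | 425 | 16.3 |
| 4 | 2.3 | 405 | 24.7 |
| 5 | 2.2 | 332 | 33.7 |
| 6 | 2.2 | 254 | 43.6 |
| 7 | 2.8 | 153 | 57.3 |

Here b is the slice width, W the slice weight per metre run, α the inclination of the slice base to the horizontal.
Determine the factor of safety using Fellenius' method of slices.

Ordinary method of slices: FS = Σ[c'·Δl_i + (W_i cosα_i)·tanφ'] / Σ W_i sinα_i, with Δl_i = b_i / cosα_i.
Slice 1: Δl = 2.2/cos(-2.1°) = 2.201 m; N'_1 = 116·cos(-2.1°) = 115.9; c'Δl = 24.44; W sinα = -4.3
Slice 2: Δl = 3.0/cos7.0° = 3.023 m; N'_2 = 516·cos7.0° = 512.2; c'Δl = 33.55; W sinα = 62.9
Slice 3: Δl = 2.2/cos16.3° = 2.292 m; N'_3 = 425·cos16.3° = 407.9; c'Δl = 25.44; W sinα = 119.3
Slice 4: Δl = 2.3/cos24.7° = 2.532 m; N'_4 = 405·cos24.7° = 367.9; c'Δl = 28.10; W sinα = 169.2
Slice 5: Δl = 2.2/cos33.7° = 2.644 m; N'_5 = 332·cos33.7° = 276.2; c'Δl = 29.35; W sinα = 184.2
Slice 6: Δl = 2.2/cos43.6° = 3.038 m; N'_6 = 254·cos43.6° = 183.9; c'Δl = 33.72; W sinα = 175.2
Slice 7: Δl = 2.8/cos57.3° = 5.183 m; N'_7 = 153·cos57.3° = 82.7; c'Δl = 57.53; W sinα = 128.8
Σc'Δl = 232.1 kN/m; ΣN' = 1946.7 kN/m; ΣW sinα = 835.3 kN/m
Resisting = 232.1 + 1946.7·tan24.7° = 232.1 + 895.4 = 1127.5 kN/m
FS = 1127.5 / 835.3 = 1.350

FS = 1.35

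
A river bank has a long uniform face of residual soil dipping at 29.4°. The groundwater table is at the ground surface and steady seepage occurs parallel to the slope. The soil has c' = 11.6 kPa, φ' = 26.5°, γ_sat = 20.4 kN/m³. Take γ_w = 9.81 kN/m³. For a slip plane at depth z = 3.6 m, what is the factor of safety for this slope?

With seepage parallel to the slope and the water table at the surface, the effective normal stress on the slip plane uses the buoyant unit weight γ' = γ_sat − γ_w while the driving shear stress uses γ_sat:
FS = [c' + γ' z cos²β tanφ'] / [γ_sat z sinβ cosβ]
γ' = 20.4 − 9.81 = 10.59 kN/m³
Numerator = 11.6 + 10.59·3.6·cos²29.4°·tan26.5° = 11.6 + 10.59·3.6·0.7590·0.4986 = 26.027 kPa
Denominator = 20.4·3.6·sin29.4°·cos29.4° = 20.4·3.6·0.4909·0.8712 = 31.409 kPa
FS = 26.027 / 31.409 = 0.829

FS = 0.83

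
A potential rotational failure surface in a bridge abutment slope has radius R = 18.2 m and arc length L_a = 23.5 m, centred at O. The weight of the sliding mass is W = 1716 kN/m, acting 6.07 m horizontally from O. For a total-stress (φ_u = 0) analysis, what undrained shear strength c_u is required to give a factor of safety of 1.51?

c_u = 36.8 kPa

FS = c_u·L_a·R / (W·d), so c_u = FS·W·d / (L_a·R).
c_u = 1.51·1716·6.07 / (23.50·18.2) = 15728.3 / 427.70 = 36.77 kPa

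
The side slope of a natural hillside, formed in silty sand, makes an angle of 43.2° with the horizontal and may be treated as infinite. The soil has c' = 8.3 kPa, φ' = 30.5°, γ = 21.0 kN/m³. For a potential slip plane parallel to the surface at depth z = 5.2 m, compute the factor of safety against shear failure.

FS = 0.78

For an infinite slope with a slip plane parallel to the surface (no pore pressure): FS = [c' + γz cos²β tanφ'] / [γz sinβ cosβ].
γz = 21.0·5.2 = 109.20 kN/m²
Numerator = 8.3 + 109.20·cos²43.2°·tan30.5° = 8.3 + 109.20·0.5314·0.5890 = 42.481 kPa
Denominator = 109.20·sin43.2°·cos43.2° = 109.20·0.6845·0.7290 = 54.492 kPa
FS = 42.481 / 54.492 = 0.780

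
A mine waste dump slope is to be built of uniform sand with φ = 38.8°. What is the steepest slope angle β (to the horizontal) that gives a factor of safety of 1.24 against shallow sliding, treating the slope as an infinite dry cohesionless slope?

For an infinite dry cohesionless slope FS = tanφ/tanβ, so tanβ = tanφ / FS.
tanβ = tan38.8° / 1.24 = 0.8040 / 1.24 = 0.6484
β = arctan(0.6484) = 32.96°

β = 33.0°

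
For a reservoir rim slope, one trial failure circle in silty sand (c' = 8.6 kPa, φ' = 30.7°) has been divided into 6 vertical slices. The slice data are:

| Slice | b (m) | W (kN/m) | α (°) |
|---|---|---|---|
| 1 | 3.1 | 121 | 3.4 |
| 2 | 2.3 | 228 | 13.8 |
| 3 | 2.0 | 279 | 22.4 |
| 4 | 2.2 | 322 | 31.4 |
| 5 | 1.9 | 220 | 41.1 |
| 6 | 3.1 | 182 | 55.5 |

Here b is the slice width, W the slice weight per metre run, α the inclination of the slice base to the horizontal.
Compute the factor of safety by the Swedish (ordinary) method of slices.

Ordinary method of slices: FS = Σ[c'·Δl_i + (W_i cosα_i)·tanφ'] / Σ W_i sinα_i, with Δl_i = b_i / cosα_i.
Slice 1: Δl = 3.1/cos3.4° = 3.105 m; N'_1 = 121·cos3.4° = 120.8; c'Δl = 26.71; W sinα = 7.2
Slice 2: Δl = 2.3/cos13.8° = 2.368 m; N'_2 = 228·cos13.8° = 221.4; c'Δl = 20.37; W sinα = 54.4
Slice 3: Δl = 2.0/cos22.4° = 2.163 m; N'_3 = 279·cos22.4° = 257.9; c'Δl = 18.60; W sinα = 106.3
Slice 4: Δl = 2.2/cos31.4° = 2.577 m; N'_4 = 322·cos31.4° = 274.8; c'Δl = 22.17; W sinα = 167.8
Slice 5: Δl = 1.9/cos41.1° = 2.521 m; N'_5 = 220·cos41.1° = 165.8; c'Δl = 21.68; W sinα = 144.6
Slice 6: Δl = 3.1/cos55.5° = 5.473 m; N'_6 = 182·cos55.5° = 103.1; c'Δl = 47.07; W sinα = 150.0
Σc'Δl = 156.6 kN/m; ΣN' = 1143.9 kN/m; ΣW sinα = 630.3 kN/m
Resisting = 156.6 + 1143.9·tan30.7° = 156.6 + 679.2 = 835.8 kN/m
FS = 835.8 / 630.3 = 1.326

FS = 1.33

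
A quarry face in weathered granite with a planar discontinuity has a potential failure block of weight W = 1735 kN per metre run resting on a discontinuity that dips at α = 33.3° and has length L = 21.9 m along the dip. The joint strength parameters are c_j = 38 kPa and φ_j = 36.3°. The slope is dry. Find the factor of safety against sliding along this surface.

FS = 1.99

Resolving the block weight along and normal to the plane and applying the Mohr–Coulomb strength on the joint:
N' = W cosα = 1735·cos33.3° = 1450.1 kN/m
Driving force T = W sinα = 1735·sin33.3° = 952.6 kN/m
Resisting force R = c_j·L + N'·tanφ_j = 38·21.9 + 1450.1·tan36.3° = 832.2 + 1065.2 = 1897.4 kN/m
FS = R / T = 1897.4 / 952.6 = 1.992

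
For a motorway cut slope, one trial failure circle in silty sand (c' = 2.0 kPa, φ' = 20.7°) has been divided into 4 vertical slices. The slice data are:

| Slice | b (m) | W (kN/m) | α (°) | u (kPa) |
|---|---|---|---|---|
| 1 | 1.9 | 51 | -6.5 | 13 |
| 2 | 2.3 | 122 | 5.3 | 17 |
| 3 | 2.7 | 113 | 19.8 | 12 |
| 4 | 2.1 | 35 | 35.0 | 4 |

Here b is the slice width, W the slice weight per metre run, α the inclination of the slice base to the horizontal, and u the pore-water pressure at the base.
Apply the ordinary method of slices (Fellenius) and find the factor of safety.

FS = 1.48

Ordinary method of slices: FS = Σ[c'·Δl_i + (W_i cosα_i − u_i·Δl_i)·tanφ'] / Σ W_i sinα_i, with Δl_i = b_i / cosα_i.
Slice 1: Δl = 1.9/cos(-6.5°) = 1.912 m; N'_1 = 51·cos(-6.5°) − 13·1.912 = 25.8; c'Δl = 3.82; W sinα = -5.8
Slice 2: Δl = 2.3/cos5.3° = 2.310 m; N'_2 = 122·cos5.3° − 17·2.310 = 82.2; c'Δl = 4.62; W sinα = 11.3
Slice 3: Δl = 2.7/cos19.8° = 2.870 m; N'_3 = 113·cos19.8° − 12·2.870 = 71.9; c'Δl = 5.74; W sinα = 38.3
Slice 4: Δl = 2.1/cos35.0° = 2.564 m; N'_4 = 35·cos35.0° − 4·2.564 = 18.4; c'Δl = 5.13; W sinα = 20.1
Σc'Δl = 19.3 kN/m; ΣN' = 198.3 kN/m; ΣW sinα = 63.8 kN/m
Resisting = 19.3 + 198.3·tan20.7° = 19.3 + 74.9 = 94.3 kN/m
FS = 94.3 / 63.8 = 1.476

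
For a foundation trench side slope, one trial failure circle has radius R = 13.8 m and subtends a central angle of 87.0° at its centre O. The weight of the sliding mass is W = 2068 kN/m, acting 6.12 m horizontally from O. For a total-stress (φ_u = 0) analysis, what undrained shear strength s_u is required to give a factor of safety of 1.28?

s_u = 56.0 kPa

FS = s_u·L_a·R / (W·d), so s_u = FS·W·d / (L_a·R).
Arc length L_a = R·θ = 13.8·(87.0°·π/180) = 13.8·1.5184 = 20.95 m
s_u = 1.28·2068·6.12 / (20.95·13.8) = 16199.9 / 289.17 = 56.02 kPa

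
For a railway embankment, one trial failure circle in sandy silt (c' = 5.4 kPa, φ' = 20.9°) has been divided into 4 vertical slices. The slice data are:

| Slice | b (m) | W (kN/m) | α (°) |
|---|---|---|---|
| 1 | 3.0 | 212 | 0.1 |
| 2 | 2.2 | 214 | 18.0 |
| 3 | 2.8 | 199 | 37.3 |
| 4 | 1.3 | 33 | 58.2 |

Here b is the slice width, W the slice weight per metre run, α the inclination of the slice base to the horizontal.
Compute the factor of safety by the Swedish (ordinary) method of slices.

FS = 1.33

Ordinary method of slices: FS = Σ[c'·Δl_i + (W_i cosα_i)·tanφ'] / Σ W_i sinα_i, with Δl_i = b_i / cosα_i.
Slice 1: Δl = 3.0/cos0.1° = 3.000 m; N'_1 = 212·cos0.1° = 212.0; c'Δl = 16.20; W sinα = 0.4
Slice 2: Δl = 2.2/cos18.0° = 2.313 m; N'_2 = 214·cos18.0° = 203.5; c'Δl = 12.49; W sinα = 66.1
Slice 3: Δl = 2.8/cos37.3° = 3.520 m; N'_3 = 199·cos37.3° = 158.3; c'Δl = 19.01; W sinα = 120.6
Slice 4: Δl = 1.3/cos58.2° = 2.467 m; N'_4 = 33·cos58.2° = 17.4; c'Δl = 13.32; W sinα = 28.0
Σc'Δl = 61.0 kN/m; ΣN' = 591.2 kN/m; ΣW sinα = 215.1 kN/m
Resisting = 61.0 + 591.2·tan20.9° = 61.0 + 225.8 = 286.8 kN/m
FS = 286.8 / 215.1 = 1.333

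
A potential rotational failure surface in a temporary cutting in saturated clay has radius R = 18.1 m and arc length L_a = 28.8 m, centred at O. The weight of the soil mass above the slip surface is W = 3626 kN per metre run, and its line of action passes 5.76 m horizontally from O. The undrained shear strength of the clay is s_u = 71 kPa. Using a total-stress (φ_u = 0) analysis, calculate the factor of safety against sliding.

FS = 1.77

Taking moments about the centre O, the resisting moment is provided by the undrained shear strength acting along the arc:
M_R = s_u·L_a·R = 71·28.80·18.1 = 37010.9 kN·m/m
M_D = W·d = 3626·5.76 = 20885.8 kN·m/m
FS = M_R / M_D = 37010.9 / 20885.8 = 1.772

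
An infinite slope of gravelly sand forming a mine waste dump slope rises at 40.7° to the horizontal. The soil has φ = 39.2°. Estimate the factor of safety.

For a dry cohesionless infinite slope the factor of safety is FS = tanφ / tanβ.
FS = tan39.2° / tan40.7° = 0.8156 / 0.8601 = 0.948

FS = 0.95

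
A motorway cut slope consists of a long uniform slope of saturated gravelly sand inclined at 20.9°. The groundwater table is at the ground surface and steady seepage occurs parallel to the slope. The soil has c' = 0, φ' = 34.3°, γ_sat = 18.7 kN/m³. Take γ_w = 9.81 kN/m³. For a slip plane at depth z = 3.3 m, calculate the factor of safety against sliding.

FS = 0.85

With seepage parallel to the slope and the water table at the surface, the effective normal stress on the slip plane uses the buoyant unit weight γ' = γ_sat − γ_w while the driving shear stress uses γ_sat:
FS = [c' + γ' z cos²β tanφ'] / [γ_sat z sinβ cosβ]
(For c' = 0 this reduces to FS = (γ'/γ_sat)·tanφ'/tanβ.)
γ' = 18.7 − 9.81 = 8.89 kN/m³
Numerator = 0.0 + 8.89·3.3·cos²20.9°·tan34.3° = 0.0 + 8.89·3.3·0.8727·0.6822 = 17.466 kPa
Denominator = 18.7·3.3·sin20.9°·cos20.9° = 18.7·3.3·0.3567·0.9342 = 20.566 kPa
FS = 17.466 / 20.566 = 0.849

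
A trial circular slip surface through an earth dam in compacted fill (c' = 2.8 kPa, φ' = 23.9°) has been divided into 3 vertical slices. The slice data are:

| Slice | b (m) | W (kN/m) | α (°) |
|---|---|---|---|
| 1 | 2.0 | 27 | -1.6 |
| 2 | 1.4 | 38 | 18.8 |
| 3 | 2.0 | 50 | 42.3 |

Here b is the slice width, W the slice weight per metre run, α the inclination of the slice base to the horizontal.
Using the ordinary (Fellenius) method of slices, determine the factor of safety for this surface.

Ordinary method of slices: FS = Σ[c'·Δl_i + (W_i cosα_i)·tanφ'] / Σ W_i sinα_i, with Δl_i = b_i / cosα_i.
Slice 1: Δl = 2.0/cos(-1.6°) = 2.001 m; N'_1 = 27·cos(-1.6°) = 27.0; c'Δl = 5.60; W sinα = -0.8
Slice 2: Δl = 1.4/cos18.8° = 1.479 m; N'_2 = 38·cos18.8° = 36.0; c'Δl = 4.14; W sinα = 12.2
Slice 3: Δl = 2.0/cos42.3° = 2.704 m; N'_3 = 50·cos42.3° = 37.0; c'Δl = 7.57; W sinα = 33.7
Σc'Δl = 17.3 kN/m; ΣN' = 99.9 kN/m; ΣW sinα = 45.1 kN/m
Resisting = 17.3 + 99.9·tan23.9° = 17.3 + 44.3 = 61.6 kN/m
FS = 61.6 / 45.1 = 1.365

FS = 1.36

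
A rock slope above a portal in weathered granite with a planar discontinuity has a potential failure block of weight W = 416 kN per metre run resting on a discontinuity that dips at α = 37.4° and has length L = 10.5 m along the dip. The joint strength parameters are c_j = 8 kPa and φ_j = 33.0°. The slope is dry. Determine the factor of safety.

Resolving the block weight along and normal to the plane and applying the Mohr–Coulomb strength on the joint:
N' = W cosα = 416·cos37.4° = 330.5 kN/m
Driving force T = W sinα = 416·sin37.4° = 252.7 kN/m
Resisting force R = c_j·L + N'·tanφ_j = 8·10.5 + 330.5·tan33.0° = 84.0 + 214.6 = 298.6 kN/m
FS = R / T = 298.6 / 252.7 = 1.182

FS = 1.18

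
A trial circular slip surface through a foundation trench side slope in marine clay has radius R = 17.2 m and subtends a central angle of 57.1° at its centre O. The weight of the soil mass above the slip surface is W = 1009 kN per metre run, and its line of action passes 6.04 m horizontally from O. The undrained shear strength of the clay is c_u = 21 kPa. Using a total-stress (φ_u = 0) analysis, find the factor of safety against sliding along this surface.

Taking moments about the centre O, the resisting moment is provided by the undrained shear strength acting along the arc:
Arc length L_a = R·θ = 17.2·(57.1°·π/180) = 17.2·0.9966 = 17.14 m
M_R = c_u·L_a·R = 21·17.14·17.2 = 6191.4 kN·m/m
M_D = W·d = 1009·6.04 = 6094.4 kN·m/m
FS = M_R / M_D = 6191.4 / 6094.4 = 1.016

FS = 1.02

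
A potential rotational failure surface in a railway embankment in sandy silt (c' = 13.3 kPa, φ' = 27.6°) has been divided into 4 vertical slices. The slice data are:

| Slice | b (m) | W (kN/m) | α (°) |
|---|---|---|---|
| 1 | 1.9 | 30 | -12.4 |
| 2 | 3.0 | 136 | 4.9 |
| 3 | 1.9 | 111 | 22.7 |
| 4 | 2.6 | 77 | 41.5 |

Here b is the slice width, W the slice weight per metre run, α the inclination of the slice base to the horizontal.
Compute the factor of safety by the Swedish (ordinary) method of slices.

FS = 3.12

Ordinary method of slices: FS = Σ[c'·Δl_i + (W_i cosα_i)·tanφ'] / Σ W_i sinα_i, with Δl_i = b_i / cosα_i.
Slice 1: Δl = 1.9/cos(-12.4°) = 1.945 m; N'_1 = 30·cos(-12.4°) = 29.3; c'Δl = 25.87; W sinα = -6.4
Slice 2: Δl = 3.0/cos4.9° = 3.011 m; N'_2 = 136·cos4.9° = 135.5; c'Δl = 40.05; W sinα = 11.6
Slice 3: Δl = 1.9/cos22.7° = 2.060 m; N'_3 = 111·cos22.7° = 102.4; c'Δl = 27.39; W sinα = 42.8
Slice 4: Δl = 2.6/cos41.5° = 3.472 m; N'_4 = 77·cos41.5° = 57.7; c'Δl = 46.17; W sinα = 51.0
Σc'Δl = 139.5 kN/m; ΣN' = 324.9 kN/m; ΣW sinα = 99.0 kN/m
Resisting = 139.5 + 324.9·tan27.6° = 139.5 + 169.8 = 309.3 kN/m
FS = 309.3 / 99.0 = 3.123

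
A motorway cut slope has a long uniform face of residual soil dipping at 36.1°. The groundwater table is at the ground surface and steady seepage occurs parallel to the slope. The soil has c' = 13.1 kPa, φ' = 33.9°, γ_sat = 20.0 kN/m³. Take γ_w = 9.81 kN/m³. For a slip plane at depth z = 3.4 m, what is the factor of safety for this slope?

FS = 0.87

With seepage parallel to the slope and the water table at the surface, the effective normal stress on the slip plane uses the buoyant unit weight γ' = γ_sat − γ_w while the driving shear stress uses γ_sat:
FS = [c' + γ' z cos²β tanφ'] / [γ_sat z sinβ cosβ]
γ' = 20.0 − 9.81 = 10.19 kN/m³
Numerator = 13.1 + 10.19·3.4·cos²36.1°·tan33.9° = 13.1 + 10.19·3.4·0.6528·0.6720 = 28.299 kPa
Denominator = 20.0·3.4·sin36.1°·cos36.1° = 20.0·3.4·0.5892·0.8080 = 32.372 kPa
FS = 28.299 / 32.372 = 0.874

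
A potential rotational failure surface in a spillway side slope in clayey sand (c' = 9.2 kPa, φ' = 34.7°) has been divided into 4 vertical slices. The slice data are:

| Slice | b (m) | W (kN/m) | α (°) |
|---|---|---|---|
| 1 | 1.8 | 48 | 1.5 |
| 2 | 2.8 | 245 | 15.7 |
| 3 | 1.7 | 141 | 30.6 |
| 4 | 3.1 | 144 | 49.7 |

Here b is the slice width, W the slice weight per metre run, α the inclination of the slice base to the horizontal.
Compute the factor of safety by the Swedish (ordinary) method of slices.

Ordinary method of slices: FS = Σ[c'·Δl_i + (W_i cosα_i)·tanφ'] / Σ W_i sinα_i, with Δl_i = b_i / cosα_i.
Slice 1: Δl = 1.8/cos1.5° = 1.801 m; N'_1 = 48·cos1.5° = 48.0; c'Δl = 16.57; W sinα = 1.3
Slice 2: Δl = 2.8/cos15.7° = 2.909 m; N'_2 = 245·cos15.7° = 235.9; c'Δl = 26.76; W sinα = 66.3
Slice 3: Δl = 1.7/cos30.6° = 1.975 m; N'_3 = 141·cos30.6° = 121.4; c'Δl = 18.17; W sinα = 71.8
Slice 4: Δl = 3.1/cos49.7° = 4.793 m; N'_4 = 144·cos49.7° = 93.1; c'Δl = 44.09; W sinα = 109.8
Σc'Δl = 105.6 kN/m; ΣN' = 498.3 kN/m; ΣW sinα = 249.2 kN/m
Resisting = 105.6 + 498.3·tan34.7° = 105.6 + 345.1 = 450.7 kN/m
FS = 450.7 / 249.2 = 1.809

FS = 1.81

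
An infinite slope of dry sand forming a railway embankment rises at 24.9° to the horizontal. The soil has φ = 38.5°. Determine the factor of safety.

For a dry cohesionless infinite slope the factor of safety is FS = tanφ / tanβ.
FS = tan38.5° / tan24.9° = 0.7954 / 0.4642 = 1.714

FS = 1.71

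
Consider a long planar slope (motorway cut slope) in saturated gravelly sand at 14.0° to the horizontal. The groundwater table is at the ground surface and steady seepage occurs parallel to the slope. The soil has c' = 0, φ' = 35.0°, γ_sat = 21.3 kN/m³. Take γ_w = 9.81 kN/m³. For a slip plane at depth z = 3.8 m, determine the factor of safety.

With seepage parallel to the slope and the water table at the surface, the effective normal stress on the slip plane uses the buoyant unit weight γ' = γ_sat − γ_w while the driving shear stress uses γ_sat:
FS = [c' + γ' z cos²β tanφ'] / [γ_sat z sinβ cosβ]
(For c' = 0 this reduces to FS = (γ'/γ_sat)·tanφ'/tanβ.)
γ' = 21.3 − 9.81 = 11.49 kN/m³
Numerator = 0.0 + 11.49·3.8·cos²14.0°·tan35.0° = 0.0 + 11.49·3.8·0.9415·0.7002 = 28.783 kPa
Denominator = 21.3·3.8·sin14.0°·cos14.0° = 21.3·3.8·0.2419·0.9703 = 19.000 kPa
FS = 28.783 / 19.000 = 1.515

FS = 1.51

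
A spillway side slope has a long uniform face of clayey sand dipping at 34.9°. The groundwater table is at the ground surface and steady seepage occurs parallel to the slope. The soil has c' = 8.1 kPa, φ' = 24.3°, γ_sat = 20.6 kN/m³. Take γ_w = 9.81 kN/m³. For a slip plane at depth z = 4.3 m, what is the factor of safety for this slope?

FS = 0.53

With seepage parallel to the slope and the water table at the surface, the effective normal stress on the slip plane uses the buoyant unit weight γ' = γ_sat − γ_w while the driving shear stress uses γ_sat:
FS = [c' + γ' z cos²β tanφ'] / [γ_sat z sinβ cosβ]
γ' = 20.6 − 9.81 = 10.79 kN/m³
Numerator = 8.1 + 10.79·4.3·cos²34.9°·tan24.3° = 8.1 + 10.79·4.3·0.6726·0.4515 = 22.191 kPa
Denominator = 20.6·4.3·sin34.9°·cos34.9° = 20.6·4.3·0.5721·0.8202 = 41.566 kPa
FS = 22.191 / 41.566 = 0.534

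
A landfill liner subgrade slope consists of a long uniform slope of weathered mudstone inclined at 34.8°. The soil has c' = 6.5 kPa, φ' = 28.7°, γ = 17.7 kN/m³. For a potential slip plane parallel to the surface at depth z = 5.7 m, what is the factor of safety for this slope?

For an infinite slope with a slip plane parallel to the surface (no pore pressure): FS = [c' + γz cos²β tanφ'] / [γz sinβ cosβ].
γz = 17.7·5.7 = 100.89 kN/m²
Numerator = 6.5 + 100.89·cos²34.8°·tan28.7° = 6.5 + 100.89·0.6743·0.5475 = 43.745 kPa
Denominator = 100.89·sin34.8°·cos34.8° = 100.89·0.5707·0.8211 = 47.281 kPa
FS = 43.745 / 47.281 = 0.925

FS = 0.93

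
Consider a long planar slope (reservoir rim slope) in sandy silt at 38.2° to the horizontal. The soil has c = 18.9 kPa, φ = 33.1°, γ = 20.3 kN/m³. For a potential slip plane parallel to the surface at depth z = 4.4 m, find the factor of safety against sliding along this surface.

For an infinite slope with a slip plane parallel to the surface (no pore pressure): FS = [c + γz cos²β tanφ] / [γz sinβ cosβ].
γz = 20.3·4.4 = 89.32 kN/m²
Numerator = 18.9 + 89.32·cos²38.2°·tan33.1° = 18.9 + 89.32·0.6176·0.6519 = 54.859 kPa
Denominator = 89.32·sin38.2°·cos38.2° = 89.32·0.6184·0.7859 = 43.408 kPa
FS = 54.859 / 43.408 = 1.264

FS = 1.26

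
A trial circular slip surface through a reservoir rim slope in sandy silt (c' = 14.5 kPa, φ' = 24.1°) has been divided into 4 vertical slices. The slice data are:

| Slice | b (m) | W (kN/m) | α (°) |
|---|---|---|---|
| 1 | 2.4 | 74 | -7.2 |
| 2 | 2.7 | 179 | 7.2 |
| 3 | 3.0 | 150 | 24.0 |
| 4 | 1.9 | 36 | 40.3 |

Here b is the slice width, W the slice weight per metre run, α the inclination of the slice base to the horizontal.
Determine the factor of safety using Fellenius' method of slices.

Ordinary method of slices: FS = Σ[c'·Δl_i + (W_i cosα_i)·tanφ'] / Σ W_i sinα_i, with Δl_i = b_i / cosα_i.
Slice 1: Δl = 2.4/cos(-7.2°) = 2.419 m; N'_1 = 74·cos(-7.2°) = 73.4; c'Δl = 35.08; W sinα = -9.3
Slice 2: Δl = 2.7/cos7.2° = 2.721 m; N'_2 = 179·cos7.2° = 177.6; c'Δl = 39.46; W sinα = 22.4
Slice 3: Δl = 3.0/cos24.0° = 3.284 m; N'_3 = 150·cos24.0° = 137.0; c'Δl = 47.62; W sinα = 61.0
Slice 4: Δl = 1.9/cos40.3° = 2.491 m; N'_4 = 36·cos40.3° = 27.5; c'Δl = 36.12; W sinα = 23.3
Σc'Δl = 158.3 kN/m; ΣN' = 415.5 kN/m; ΣW sinα = 97.5 kN/m
Resisting = 158.3 + 415.5·tan24.1° = 158.3 + 185.9 = 344.1 kN/m
FS = 344.1 / 97.5 = 3.531

FS = 3.53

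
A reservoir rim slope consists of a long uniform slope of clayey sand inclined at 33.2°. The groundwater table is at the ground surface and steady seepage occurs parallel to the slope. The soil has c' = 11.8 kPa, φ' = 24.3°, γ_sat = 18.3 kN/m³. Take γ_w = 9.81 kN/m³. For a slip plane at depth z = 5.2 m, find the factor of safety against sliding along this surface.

With seepage parallel to the slope and the water table at the surface, the effective normal stress on the slip plane uses the buoyant unit weight γ' = γ_sat − γ_w while the driving shear stress uses γ_sat:
FS = [c' + γ' z cos²β tanφ'] / [γ_sat z sinβ cosβ]
γ' = 18.3 − 9.81 = 8.49 kN/m³
Numerator = 11.8 + 8.49·5.2·cos²33.2°·tan24.3° = 11.8 + 8.49·5.2·0.7002·0.4515 = 25.757 kPa
Denominator = 18.3·5.2·sin33.2°·cos33.2° = 18.3·5.2·0.5476·0.8368 = 43.601 kPa
FS = 25.757 / 43.601 = 0.591

FS = 0.59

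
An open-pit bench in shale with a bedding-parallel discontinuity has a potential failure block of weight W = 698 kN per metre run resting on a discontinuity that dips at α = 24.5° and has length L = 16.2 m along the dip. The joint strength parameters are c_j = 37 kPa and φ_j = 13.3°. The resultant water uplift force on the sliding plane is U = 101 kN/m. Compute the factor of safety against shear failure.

FS = 2.51

Resolving the block weight along and normal to the plane and applying the Mohr–Coulomb strength on the joint:
N' = W cosα − U = 698·cos24.5° − 101 = 534.2 kN/m
Driving force T = W sinα = 698·sin24.5° = 289.5 kN/m
Resisting force R = c_j·L + N'·tanφ_j = 37·16.2 + 534.2·tan13.3° = 599.4 + 126.3 = 725.7 kN/m
FS = R / T = 725.7 / 289.5 = 2.507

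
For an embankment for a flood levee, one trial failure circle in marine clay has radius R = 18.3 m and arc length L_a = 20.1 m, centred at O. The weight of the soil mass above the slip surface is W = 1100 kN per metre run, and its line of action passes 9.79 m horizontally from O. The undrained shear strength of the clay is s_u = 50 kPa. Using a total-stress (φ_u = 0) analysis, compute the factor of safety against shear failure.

FS = 1.71

Taking moments about the centre O, the resisting moment is provided by the undrained shear strength acting along the arc:
M_R = s_u·L_a·R = 50·20.10·18.3 = 18391.5 kN·m/m
M_D = W·d = 1100·9.79 = 10769.0 kN·m/m
FS = M_R / M_D = 18391.5 / 10769.0 = 1.708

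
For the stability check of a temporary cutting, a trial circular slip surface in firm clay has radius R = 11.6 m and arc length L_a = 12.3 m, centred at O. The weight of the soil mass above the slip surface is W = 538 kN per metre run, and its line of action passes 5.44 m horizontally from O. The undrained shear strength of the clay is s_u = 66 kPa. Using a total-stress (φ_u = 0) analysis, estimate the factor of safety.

FS = 3.22

Taking moments about the centre O, the resisting moment is provided by the undrained shear strength acting along the arc:
M_R = s_u·L_a·R = 66·12.30·11.6 = 9416.9 kN·m/m
M_D = W·d = 538·5.44 = 2926.7 kN·m/m
FS = M_R / M_D = 9416.9 / 2926.7 = 3.218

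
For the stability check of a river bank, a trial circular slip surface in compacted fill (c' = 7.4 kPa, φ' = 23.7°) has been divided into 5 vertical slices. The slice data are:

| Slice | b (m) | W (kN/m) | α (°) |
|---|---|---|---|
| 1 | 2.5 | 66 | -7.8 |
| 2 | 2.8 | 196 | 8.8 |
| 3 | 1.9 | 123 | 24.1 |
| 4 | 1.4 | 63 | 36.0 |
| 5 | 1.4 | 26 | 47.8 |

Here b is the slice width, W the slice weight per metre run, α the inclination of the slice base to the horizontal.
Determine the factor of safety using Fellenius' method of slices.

FS = 2.17

Ordinary method of slices: FS = Σ[c'·Δl_i + (W_i cosα_i)·tanφ'] / Σ W_i sinα_i, with Δl_i = b_i / cosα_i.
Slice 1: Δl = 2.5/cos(-7.8°) = 2.523 m; N'_1 = 66·cos(-7.8°) = 65.4; c'Δl = 18.67; W sinα = -9.0
Slice 2: Δl = 2.8/cos8.8° = 2.833 m; N'_2 = 196·cos8.8° = 193.7; c'Δl = 20.97; W sinα = 30.0
Slice 3: Δl = 1.9/cos24.1° = 2.081 m; N'_3 = 123·cos24.1° = 112.3; c'Δl = 15.40; W sinα = 50.2
Slice 4: Δl = 1.4/cos36.0° = 1.730 m; N'_4 = 63·cos36.0° = 51.0; c'Δl = 12.81; W sinα = 37.0
Slice 5: Δl = 1.4/cos47.8° = 2.084 m; N'_5 = 26·cos47.8° = 17.5; c'Δl = 15.42; W sinα = 19.3
Σc'Δl = 83.3 kN/m; ΣN' = 439.8 kN/m; ΣW sinα = 127.5 kN/m
Resisting = 83.3 + 439.8·tan23.7° = 83.3 + 193.1 = 276.3 kN/m
FS = 276.3 / 127.5 = 2.167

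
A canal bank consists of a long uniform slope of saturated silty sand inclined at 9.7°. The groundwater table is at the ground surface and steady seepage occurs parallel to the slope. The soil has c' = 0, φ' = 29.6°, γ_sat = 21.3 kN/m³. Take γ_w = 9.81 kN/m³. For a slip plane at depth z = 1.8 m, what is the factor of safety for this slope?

FS = 1.79

With seepage parallel to the slope and the water table at the surface, the effective normal stress on the slip plane uses the buoyant unit weight γ' = γ_sat − γ_w while the driving shear stress uses γ_sat:
FS = [c' + γ' z cos²β tanφ'] / [γ_sat z sinβ cosβ]
(For c' = 0 this reduces to FS = (γ'/γ_sat)·tanφ'/tanβ.)
γ' = 21.3 − 9.81 = 11.49 kN/m³
Numerator = 0.0 + 11.49·1.8·cos²9.7°·tan29.6° = 0.0 + 11.49·1.8·0.9716·0.5681 = 11.415 kPa
Denominator = 21.3·1.8·sin9.7°·cos9.7° = 21.3·1.8·0.1685·0.9857 = 6.368 kPa
FS = 11.415 / 6.368 = 1.793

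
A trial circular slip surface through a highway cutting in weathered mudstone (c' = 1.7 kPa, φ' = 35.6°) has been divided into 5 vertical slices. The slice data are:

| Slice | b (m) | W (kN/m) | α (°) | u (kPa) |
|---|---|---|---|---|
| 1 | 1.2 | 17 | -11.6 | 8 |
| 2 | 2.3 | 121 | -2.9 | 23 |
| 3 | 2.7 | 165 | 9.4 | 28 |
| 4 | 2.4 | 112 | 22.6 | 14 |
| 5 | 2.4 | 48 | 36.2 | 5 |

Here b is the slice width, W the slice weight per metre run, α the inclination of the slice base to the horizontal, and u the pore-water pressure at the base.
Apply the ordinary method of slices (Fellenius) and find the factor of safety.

FS = 2.26

Ordinary method of slices: FS = Σ[c'·Δl_i + (W_i cosα_i − u_i·Δl_i)·tanφ'] / Σ W_i sinα_i, with Δl_i = b_i / cosα_i.
Slice 1: Δl = 1.2/cos(-11.6°) = 1.225 m; N'_1 = 17·cos(-11.6°) − 8·1.225 = 6.9; c'Δl = 2.08; W sinα = -3.4
Slice 2: Δl = 2.3/cos(-2.9°) = 2.303 m; N'_2 = 121·cos(-2.9°) − 23·2.303 = 67.9; c'Δl = 3.92; W sinα = -6.1
Slice 3: Δl = 2.7/cos9.4° = 2.737 m; N'_3 = 165·cos9.4° − 28·2.737 = 86.2; c'Δl = 4.65; W sinα = 26.9
Slice 4: Δl = 2.4/cos22.6° = 2.600 m; N'_4 = 112·cos22.6° − 14·2.600 = 67.0; c'Δl = 4.42; W sinα = 43.0
Slice 5: Δl = 2.4/cos36.2° = 2.974 m; N'_5 = 48·cos36.2° − 5·2.974 = 23.9; c'Δl = 5.06; W sinα = 28.3
Σc'Δl = 20.1 kN/m; ΣN' = 251.8 kN/m; ΣW sinα = 88.8 kN/m
Resisting = 20.1 + 251.8·tan35.6° = 20.1 + 180.2 = 200.4 kN/m
FS = 200.4 / 88.8 = 2.256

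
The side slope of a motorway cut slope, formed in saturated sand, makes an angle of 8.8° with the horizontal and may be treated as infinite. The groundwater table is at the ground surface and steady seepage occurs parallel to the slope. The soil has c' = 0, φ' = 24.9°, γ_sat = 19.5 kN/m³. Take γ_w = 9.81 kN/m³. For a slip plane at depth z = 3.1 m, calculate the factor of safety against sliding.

With seepage parallel to the slope and the water table at the surface, the effective normal stress on the slip plane uses the buoyant unit weight γ' = γ_sat − γ_w while the driving shear stress uses γ_sat:
FS = [c' + γ' z cos²β tanφ'] / [γ_sat z sinβ cosβ]
(For c' = 0 this reduces to FS = (γ'/γ_sat)·tanφ'/tanβ.)
γ' = 19.5 − 9.81 = 9.69 kN/m³
Numerator = 0.0 + 9.69·3.1·cos²8.8°·tan24.9° = 0.0 + 9.69·3.1·0.9766·0.4642 = 13.617 kPa
Denominator = 19.5·3.1·sin8.8°·cos8.8° = 19.5·3.1·0.1530·0.9882 = 9.139 kPa
FS = 13.617 / 9.139 = 1.490

FS = 1.49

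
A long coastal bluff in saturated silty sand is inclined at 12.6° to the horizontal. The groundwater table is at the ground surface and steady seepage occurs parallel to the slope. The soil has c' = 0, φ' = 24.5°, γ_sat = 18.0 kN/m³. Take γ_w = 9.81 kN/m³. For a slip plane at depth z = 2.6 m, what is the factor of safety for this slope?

FS = 0.93

With seepage parallel to the slope and the water table at the surface, the effective normal stress on the slip plane uses the buoyant unit weight γ' = γ_sat − γ_w while the driving shear stress uses γ_sat:
FS = [c' + γ' z cos²β tanφ'] / [γ_sat z sinβ cosβ]
(For c' = 0 this reduces to FS = (γ'/γ_sat)·tanφ'/tanβ.)
γ' = 18.0 − 9.81 = 8.19 kN/m³
Numerator = 0.0 + 8.19·2.6·cos²12.6°·tan24.5° = 0.0 + 8.19·2.6·0.9524·0.4557 = 9.242 kPa
Denominator = 18.0·2.6·sin12.6°·cos12.6° = 18.0·2.6·0.2181·0.9759 = 9.963 kPa
FS = 9.242 / 9.963 = 0.928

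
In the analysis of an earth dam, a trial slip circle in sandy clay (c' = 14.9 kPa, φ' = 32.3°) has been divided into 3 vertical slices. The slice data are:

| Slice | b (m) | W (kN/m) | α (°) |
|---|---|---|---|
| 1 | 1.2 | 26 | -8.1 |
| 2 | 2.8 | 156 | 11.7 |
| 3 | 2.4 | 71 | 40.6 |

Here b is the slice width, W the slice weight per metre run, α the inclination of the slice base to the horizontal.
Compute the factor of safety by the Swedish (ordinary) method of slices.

FS = 3.43

Ordinary method of slices: FS = Σ[c'·Δl_i + (W_i cosα_i)·tanφ'] / Σ W_i sinα_i, with Δl_i = b_i / cosα_i.
Slice 1: Δl = 1.2/cos(-8.1°) = 1.212 m; N'_1 = 26·cos(-8.1°) = 25.7; c'Δl = 18.06; W sinα = -3.7
Slice 2: Δl = 2.8/cos11.7° = 2.859 m; N'_2 = 156·cos11.7° = 152.8; c'Δl = 42.61; W sinα = 31.6
Slice 3: Δl = 2.4/cos40.6° = 3.161 m; N'_3 = 71·cos40.6° = 53.9; c'Δl = 47.10; W sinα = 46.2
Σc'Δl = 107.8 kN/m; ΣN' = 232.4 kN/m; ΣW sinα = 74.2 kN/m
Resisting = 107.8 + 232.4·tan32.3° = 107.8 + 146.9 = 254.7 kN/m
FS = 254.7 / 74.2 = 3.434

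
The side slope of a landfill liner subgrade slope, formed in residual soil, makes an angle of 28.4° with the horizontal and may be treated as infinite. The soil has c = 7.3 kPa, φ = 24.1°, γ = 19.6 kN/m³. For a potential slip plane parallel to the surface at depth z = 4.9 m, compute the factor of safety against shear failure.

FS = 1.01

For an infinite slope with a slip plane parallel to the surface (no pore pressure): FS = [c + γz cos²β tanφ] / [γz sinβ cosβ].
γz = 19.6·4.9 = 96.04 kN/m²
Numerator = 7.3 + 96.04·cos²28.4°·tan24.1° = 7.3 + 96.04·0.7738·0.4473 = 40.542 kPa
Denominator = 96.04·sin28.4°·cos28.4° = 96.04·0.4756·0.8796 = 40.181 kPa
FS = 40.542 / 40.181 = 1.009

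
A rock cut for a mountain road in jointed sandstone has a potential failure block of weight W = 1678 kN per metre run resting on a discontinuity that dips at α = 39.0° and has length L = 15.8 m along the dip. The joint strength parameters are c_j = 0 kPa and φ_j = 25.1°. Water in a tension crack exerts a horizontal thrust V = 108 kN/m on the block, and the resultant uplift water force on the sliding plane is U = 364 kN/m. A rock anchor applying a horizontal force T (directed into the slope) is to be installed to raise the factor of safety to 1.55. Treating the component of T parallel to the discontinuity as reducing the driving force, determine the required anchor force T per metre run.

T = 906 kN/m

Resolving forces along and normal to the sliding plane, with the horizontal anchor force T adding T·sinα to the effective normal force and T·cosα acting up the plane against the driving force:
FS = [c_jL + (W cosα − U − V sinα + T sinα) tanφ_j] / [W sinα + V cosα − T cosα]
Without the anchor: N' = 872.1 kN/m, driving T_d = 1139.9 kN/m, resisting R = 0·15.8 + 872.1·tan25.1° = 408.5 kN/m, FS = 0.36.
Setting FS = 1.55 and solving for T:
1.55·(1139.9 − T cos39.0°) = 408.5 + T sin39.0°·tan25.1°
T·(sin39.0°·tan25.1° + 1.55·cos39.0°) = 1.55·1139.9 − 408.5
T·(0.6293·0.4684 + 1.55·0.7771) = 1766.9 − 408.5 = 1358.4
T·1.4994 = 1358.4
T = 906.0 kN/m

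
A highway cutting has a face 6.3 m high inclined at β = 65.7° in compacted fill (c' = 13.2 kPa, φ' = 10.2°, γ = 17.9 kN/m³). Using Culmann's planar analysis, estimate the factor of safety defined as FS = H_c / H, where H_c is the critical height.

FS = 0.97

H_c = (4c'/γ) · sinβ cosφ' / [1 − cos(β − φ')]
    = (4·13.2/17.9) · sin65.7°·cos10.2° / [1 − cos55.5°]
    = 2.950 · 0.8970 / 0.4336 = 6.10 m
FS = H_c / H = 6.10 / 6.3 = 0.969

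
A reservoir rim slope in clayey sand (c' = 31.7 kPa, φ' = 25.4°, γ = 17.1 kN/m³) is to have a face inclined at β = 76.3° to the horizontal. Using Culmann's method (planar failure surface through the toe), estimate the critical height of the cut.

H_c = 17.62 m

Culmann's analysis gives the critical failure plane at α_cr = (β + φ')/2 = (76.3 + 25.4)/2 = 50.8°, and the critical height
H_c = (4c'/γ) · sinβ cosφ' / [1 − cos(β − φ')]
    = (4·31.7/17.1) · sin76.3°·cos25.4° / [1 − cos(50.9°)]
    = 7.415 · 0.9715·0.9033 / [1 − 0.6307]
    = 7.415 · 0.8776 / 0.3693
    = 17.62 m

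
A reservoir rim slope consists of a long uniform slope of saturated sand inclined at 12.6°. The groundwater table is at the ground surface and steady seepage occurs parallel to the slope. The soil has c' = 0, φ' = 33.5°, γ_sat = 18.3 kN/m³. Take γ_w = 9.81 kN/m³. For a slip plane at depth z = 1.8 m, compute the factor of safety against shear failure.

With seepage parallel to the slope and the water table at the surface, the effective normal stress on the slip plane uses the buoyant unit weight γ' = γ_sat − γ_w while the driving shear stress uses γ_sat:
FS = [c' + γ' z cos²β tanφ'] / [γ_sat z sinβ cosβ]
(For c' = 0 this reduces to FS = (γ'/γ_sat)·tanφ'/tanβ.)
γ' = 18.3 − 9.81 = 8.49 kN/m³
Numerator = 0.0 + 8.49·1.8·cos²12.6°·tan33.5° = 0.0 + 8.49·1.8·0.9524·0.6619 = 9.634 kPa
Denominator = 18.3·1.8·sin12.6°·cos12.6° = 18.3·1.8·0.2181·0.9759 = 7.013 kPa
FS = 9.634 / 7.013 = 1.374

FS = 1.37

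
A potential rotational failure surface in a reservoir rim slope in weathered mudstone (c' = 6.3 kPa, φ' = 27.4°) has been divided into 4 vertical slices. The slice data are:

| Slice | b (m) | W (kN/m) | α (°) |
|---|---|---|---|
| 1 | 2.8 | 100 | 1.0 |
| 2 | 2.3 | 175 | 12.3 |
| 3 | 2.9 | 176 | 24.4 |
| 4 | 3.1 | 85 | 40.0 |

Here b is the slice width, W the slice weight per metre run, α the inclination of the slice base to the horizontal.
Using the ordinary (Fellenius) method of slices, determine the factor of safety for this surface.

FS = 2.02

Ordinary method of slices: FS = Σ[c'·Δl_i + (W_i cosα_i)·tanφ'] / Σ W_i sinα_i, with Δl_i = b_i / cosα_i.
Slice 1: Δl = 2.8/cos1.0° = 2.800 m; N'_1 = 100·cos1.0° = 100.0; c'Δl = 17.64; W sinα = 1.7
Slice 2: Δl = 2.3/cos12.3° = 2.354 m; N'_2 = 175·cos12.3° = 171.0; c'Δl = 14.83; W sinα = 37.3
Slice 3: Δl = 2.9/cos24.4° = 3.184 m; N'_3 = 176·cos24.4° = 160.3; c'Δl = 20.06; W sinα = 72.7
Slice 4: Δl = 3.1/cos40.0° = 4.047 m; N'_4 = 85·cos40.0° = 65.1; c'Δl = 25.49; W sinα = 54.6
Σc'Δl = 78.0 kN/m; ΣN' = 496.4 kN/m; ΣW sinα = 166.4 kN/m
Resisting = 78.0 + 496.4·tan27.4° = 78.0 + 257.3 = 335.3 kN/m
FS = 335.3 / 166.4 = 2.016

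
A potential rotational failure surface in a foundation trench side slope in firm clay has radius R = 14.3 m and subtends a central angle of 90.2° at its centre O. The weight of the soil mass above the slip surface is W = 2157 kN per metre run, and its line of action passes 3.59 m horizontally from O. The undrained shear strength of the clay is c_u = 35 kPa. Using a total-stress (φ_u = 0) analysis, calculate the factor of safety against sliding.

FS = 1.46

Taking moments about the centre O, the resisting moment is provided by the undrained shear strength acting along the arc:
Arc length L_a = R·θ = 14.3·(90.2°·π/180) = 14.3·1.5743 = 22.51 m
M_R = c_u·L_a·R = 35·22.51·14.3 = 11267.4 kN·m/m
M_D = W·d = 2157·3.59 = 7743.6 kN·m/m
FS = M_R / M_D = 11267.4 / 7743.6 = 1.455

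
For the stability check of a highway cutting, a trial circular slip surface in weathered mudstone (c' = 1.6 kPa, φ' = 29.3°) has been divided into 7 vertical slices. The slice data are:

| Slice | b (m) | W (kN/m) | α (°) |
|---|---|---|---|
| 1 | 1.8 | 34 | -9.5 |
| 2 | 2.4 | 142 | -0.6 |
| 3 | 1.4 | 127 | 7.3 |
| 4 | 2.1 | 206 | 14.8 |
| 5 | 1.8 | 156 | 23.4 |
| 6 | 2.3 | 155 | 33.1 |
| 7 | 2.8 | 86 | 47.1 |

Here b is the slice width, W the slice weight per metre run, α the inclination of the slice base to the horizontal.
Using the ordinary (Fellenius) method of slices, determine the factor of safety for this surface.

Ordinary method of slices: FS = Σ[c'·Δl_i + (W_i cosα_i)·tanφ'] / Σ W_i sinα_i, with Δl_i = b_i / cosα_i.
Slice 1: Δl = 1.8/cos(-9.5°) = 1.825 m; N'_1 = 34·cos(-9.5°) = 33.5; c'Δl = 2.92; W sinα = -5.6
Slice 2: Δl = 2.4/cos(-0.6°) = 2.400 m; N'_2 = 142·cos(-0.6°) = 142.0; c'Δl = 3.84; W sinα = -1.5
Slice 3: Δl = 1.4/cos7.3° = 1.411 m; N'_3 = 127·cos7.3° = 126.0; c'Δl = 2.26; W sinα = 16.1
Slice 4: Δl = 2.1/cos14.8° = 2.172 m; N'_4 = 206·cos14.8° = 199.2; c'Δl = 3.48; W sinα = 52.6
Slice 5: Δl = 1.8/cos23.4° = 1.961 m; N'_5 = 156·cos23.4° = 143.2; c'Δl = 3.14; W sinα = 62.0
Slice 6: Δl = 2.3/cos33.1° = 2.746 m; N'_6 = 155·cos33.1° = 129.8; c'Δl = 4.39; W sinα = 84.6
Slice 7: Δl = 2.8/cos47.1° = 4.113 m; N'_7 = 86·cos47.1° = 58.5; c'Δl = 6.58; W sinα = 63.0
Σc'Δl = 26.6 kN/m; ΣN' = 832.2 kN/m; ΣW sinα = 271.3 kN/m
Resisting = 26.6 + 832.2·tan29.3° = 26.6 + 467.0 = 493.6 kN/m
FS = 493.6 / 271.3 = 1.820

FS = 1.82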